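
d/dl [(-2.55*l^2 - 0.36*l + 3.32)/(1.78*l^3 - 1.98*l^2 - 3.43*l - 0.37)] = (4.539*l^4 + 1.2816*l^3 - 9.6951*l^2 + 15.0342*l + 11.5208)/(3.1684*l^6 - 7.0488*l^5 - 8.2904*l^4 + 12.2656*l^3 + 13.2301*l^2 + 2.5382*l + 0.1369)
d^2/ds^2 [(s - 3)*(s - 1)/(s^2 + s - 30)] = 2*(-5*s^3 + 99*s^2 - 351*s + 873)/(s^6 + 3*s^5 - 87*s^4 - 179*s^3 + 2610*s^2 + 2700*s - 27000)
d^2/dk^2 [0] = 0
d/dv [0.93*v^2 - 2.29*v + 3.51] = 1.86*v - 2.29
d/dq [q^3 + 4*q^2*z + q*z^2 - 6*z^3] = 3*q^2 + 8*q*z + z^2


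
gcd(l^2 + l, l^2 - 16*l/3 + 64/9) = 1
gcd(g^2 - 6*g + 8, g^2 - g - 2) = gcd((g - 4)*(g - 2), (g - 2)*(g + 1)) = g - 2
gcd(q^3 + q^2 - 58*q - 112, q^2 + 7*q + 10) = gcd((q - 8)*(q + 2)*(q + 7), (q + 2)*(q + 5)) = q + 2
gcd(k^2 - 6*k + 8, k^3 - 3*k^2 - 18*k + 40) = k - 2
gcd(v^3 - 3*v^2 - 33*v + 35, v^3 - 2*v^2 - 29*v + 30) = v^2 + 4*v - 5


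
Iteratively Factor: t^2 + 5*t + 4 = (t + 1)*(t + 4)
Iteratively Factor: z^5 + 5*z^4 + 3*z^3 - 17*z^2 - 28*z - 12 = (z + 1)*(z^4 + 4*z^3 - z^2 - 16*z - 12) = (z + 1)^2*(z^3 + 3*z^2 - 4*z - 12) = (z + 1)^2*(z + 3)*(z^2 - 4) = (z + 1)^2*(z + 2)*(z + 3)*(z - 2)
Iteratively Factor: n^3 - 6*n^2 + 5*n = (n)*(n^2 - 6*n + 5) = n*(n - 5)*(n - 1)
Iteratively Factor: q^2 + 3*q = (q + 3)*(q)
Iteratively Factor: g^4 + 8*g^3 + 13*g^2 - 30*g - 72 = (g + 3)*(g^3 + 5*g^2 - 2*g - 24) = (g + 3)^2*(g^2 + 2*g - 8) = (g + 3)^2*(g + 4)*(g - 2)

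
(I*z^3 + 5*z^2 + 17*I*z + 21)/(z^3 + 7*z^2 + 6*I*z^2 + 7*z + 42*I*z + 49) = (I*z^2 + 4*z + 21*I)/(z^2 + 7*z*(1 + I) + 49*I)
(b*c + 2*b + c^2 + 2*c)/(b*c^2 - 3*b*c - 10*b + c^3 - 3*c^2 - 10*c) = 1/(c - 5)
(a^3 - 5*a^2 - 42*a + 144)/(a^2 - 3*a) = a - 2 - 48/a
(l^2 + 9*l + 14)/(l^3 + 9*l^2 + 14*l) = 1/l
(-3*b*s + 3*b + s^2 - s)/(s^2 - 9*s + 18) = (-3*b*s + 3*b + s^2 - s)/(s^2 - 9*s + 18)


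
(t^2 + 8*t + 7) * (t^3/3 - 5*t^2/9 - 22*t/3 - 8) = t^5/3 + 19*t^4/9 - 85*t^3/9 - 635*t^2/9 - 346*t/3 - 56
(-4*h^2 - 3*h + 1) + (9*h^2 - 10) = 5*h^2 - 3*h - 9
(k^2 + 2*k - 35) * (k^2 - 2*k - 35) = k^4 - 74*k^2 + 1225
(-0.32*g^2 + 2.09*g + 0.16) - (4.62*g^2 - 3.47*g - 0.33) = -4.94*g^2 + 5.56*g + 0.49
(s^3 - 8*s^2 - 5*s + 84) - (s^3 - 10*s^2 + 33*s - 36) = 2*s^2 - 38*s + 120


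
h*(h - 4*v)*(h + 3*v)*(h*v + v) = h^4*v - h^3*v^2 + h^3*v - 12*h^2*v^3 - h^2*v^2 - 12*h*v^3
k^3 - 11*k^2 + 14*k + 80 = (k - 8)*(k - 5)*(k + 2)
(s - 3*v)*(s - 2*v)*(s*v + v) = s^3*v - 5*s^2*v^2 + s^2*v + 6*s*v^3 - 5*s*v^2 + 6*v^3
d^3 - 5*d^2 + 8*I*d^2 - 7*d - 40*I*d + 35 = (d - 5)*(d + I)*(d + 7*I)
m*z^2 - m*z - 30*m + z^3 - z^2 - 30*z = (m + z)*(z - 6)*(z + 5)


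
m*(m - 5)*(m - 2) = m^3 - 7*m^2 + 10*m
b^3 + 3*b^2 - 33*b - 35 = (b - 5)*(b + 1)*(b + 7)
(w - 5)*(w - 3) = w^2 - 8*w + 15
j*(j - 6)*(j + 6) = j^3 - 36*j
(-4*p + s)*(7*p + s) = -28*p^2 + 3*p*s + s^2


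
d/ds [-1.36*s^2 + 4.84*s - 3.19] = 4.84 - 2.72*s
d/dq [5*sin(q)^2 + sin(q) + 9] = (10*sin(q) + 1)*cos(q)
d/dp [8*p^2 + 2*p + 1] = 16*p + 2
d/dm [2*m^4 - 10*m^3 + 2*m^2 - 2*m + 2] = 8*m^3 - 30*m^2 + 4*m - 2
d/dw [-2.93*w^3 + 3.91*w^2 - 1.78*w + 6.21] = -8.79*w^2 + 7.82*w - 1.78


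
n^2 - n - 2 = (n - 2)*(n + 1)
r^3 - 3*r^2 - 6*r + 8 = (r - 4)*(r - 1)*(r + 2)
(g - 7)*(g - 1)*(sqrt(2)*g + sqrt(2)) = sqrt(2)*g^3 - 7*sqrt(2)*g^2 - sqrt(2)*g + 7*sqrt(2)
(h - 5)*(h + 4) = h^2 - h - 20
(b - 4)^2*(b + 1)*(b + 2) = b^4 - 5*b^3 - 6*b^2 + 32*b + 32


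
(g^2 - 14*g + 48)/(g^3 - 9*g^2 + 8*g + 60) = (g - 8)/(g^2 - 3*g - 10)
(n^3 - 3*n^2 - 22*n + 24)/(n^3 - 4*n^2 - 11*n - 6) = (n^2 + 3*n - 4)/(n^2 + 2*n + 1)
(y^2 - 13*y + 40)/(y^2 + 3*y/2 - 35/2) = 2*(y^2 - 13*y + 40)/(2*y^2 + 3*y - 35)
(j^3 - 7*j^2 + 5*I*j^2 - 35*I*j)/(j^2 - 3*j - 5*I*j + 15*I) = j*(j^2 + j*(-7 + 5*I) - 35*I)/(j^2 - j*(3 + 5*I) + 15*I)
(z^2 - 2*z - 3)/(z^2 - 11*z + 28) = (z^2 - 2*z - 3)/(z^2 - 11*z + 28)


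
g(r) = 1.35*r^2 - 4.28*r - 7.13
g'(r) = 2.7*r - 4.28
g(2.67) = -8.93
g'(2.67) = 2.93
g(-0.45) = -4.93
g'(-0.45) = -5.50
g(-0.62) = -3.96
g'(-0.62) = -5.95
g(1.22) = -10.34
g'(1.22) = -0.99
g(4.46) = 0.63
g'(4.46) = 7.76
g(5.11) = 6.25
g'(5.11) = 9.52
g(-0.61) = -4.02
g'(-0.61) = -5.93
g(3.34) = -6.37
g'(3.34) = 4.74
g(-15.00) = 360.82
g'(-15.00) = -44.78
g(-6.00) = 67.15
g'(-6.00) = -20.48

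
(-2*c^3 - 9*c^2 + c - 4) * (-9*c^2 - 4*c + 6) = 18*c^5 + 89*c^4 + 15*c^3 - 22*c^2 + 22*c - 24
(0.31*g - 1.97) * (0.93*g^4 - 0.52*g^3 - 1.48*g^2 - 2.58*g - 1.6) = 0.2883*g^5 - 1.9933*g^4 + 0.5656*g^3 + 2.1158*g^2 + 4.5866*g + 3.152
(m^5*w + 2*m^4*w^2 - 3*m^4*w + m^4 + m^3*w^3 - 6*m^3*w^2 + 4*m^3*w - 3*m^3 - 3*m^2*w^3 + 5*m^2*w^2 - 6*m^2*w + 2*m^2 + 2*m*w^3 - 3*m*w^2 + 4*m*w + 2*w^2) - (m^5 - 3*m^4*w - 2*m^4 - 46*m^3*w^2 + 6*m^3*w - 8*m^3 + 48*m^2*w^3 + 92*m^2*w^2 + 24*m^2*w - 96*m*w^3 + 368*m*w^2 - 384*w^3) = m^5*w - m^5 + 2*m^4*w^2 + 3*m^4 + m^3*w^3 + 40*m^3*w^2 - 2*m^3*w + 5*m^3 - 51*m^2*w^3 - 87*m^2*w^2 - 30*m^2*w + 2*m^2 + 98*m*w^3 - 371*m*w^2 + 4*m*w + 384*w^3 + 2*w^2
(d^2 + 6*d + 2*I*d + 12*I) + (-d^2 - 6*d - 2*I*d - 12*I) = 0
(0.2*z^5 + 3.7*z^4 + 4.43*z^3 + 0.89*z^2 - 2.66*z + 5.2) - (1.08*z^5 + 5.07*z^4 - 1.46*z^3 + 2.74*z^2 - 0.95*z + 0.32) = -0.88*z^5 - 1.37*z^4 + 5.89*z^3 - 1.85*z^2 - 1.71*z + 4.88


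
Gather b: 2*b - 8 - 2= 2*b - 10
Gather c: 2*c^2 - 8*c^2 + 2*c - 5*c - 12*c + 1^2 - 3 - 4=-6*c^2 - 15*c - 6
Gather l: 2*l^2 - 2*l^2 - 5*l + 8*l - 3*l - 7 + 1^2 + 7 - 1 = 0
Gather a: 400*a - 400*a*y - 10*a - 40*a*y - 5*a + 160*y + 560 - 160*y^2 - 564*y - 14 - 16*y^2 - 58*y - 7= a*(385 - 440*y) - 176*y^2 - 462*y + 539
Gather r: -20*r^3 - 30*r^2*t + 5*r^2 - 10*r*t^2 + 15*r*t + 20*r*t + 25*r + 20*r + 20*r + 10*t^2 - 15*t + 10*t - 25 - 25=-20*r^3 + r^2*(5 - 30*t) + r*(-10*t^2 + 35*t + 65) + 10*t^2 - 5*t - 50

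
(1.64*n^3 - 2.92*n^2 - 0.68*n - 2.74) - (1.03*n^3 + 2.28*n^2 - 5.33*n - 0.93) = 0.61*n^3 - 5.2*n^2 + 4.65*n - 1.81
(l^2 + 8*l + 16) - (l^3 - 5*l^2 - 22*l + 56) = -l^3 + 6*l^2 + 30*l - 40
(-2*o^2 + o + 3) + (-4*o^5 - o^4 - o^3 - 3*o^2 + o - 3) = -4*o^5 - o^4 - o^3 - 5*o^2 + 2*o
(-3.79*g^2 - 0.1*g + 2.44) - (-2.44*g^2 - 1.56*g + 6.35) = -1.35*g^2 + 1.46*g - 3.91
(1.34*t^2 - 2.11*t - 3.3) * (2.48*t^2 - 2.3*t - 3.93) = 3.3232*t^4 - 8.3148*t^3 - 8.5972*t^2 + 15.8823*t + 12.969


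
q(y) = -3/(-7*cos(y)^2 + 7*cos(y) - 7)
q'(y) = -3*(-14*sin(y)*cos(y) + 7*sin(y))/(-7*cos(y)^2 + 7*cos(y) - 7)^2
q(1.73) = 0.36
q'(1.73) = -0.40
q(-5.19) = 0.57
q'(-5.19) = -0.05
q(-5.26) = 0.57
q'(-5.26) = 0.03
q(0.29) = 0.45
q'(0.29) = 0.12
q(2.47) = 0.18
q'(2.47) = -0.12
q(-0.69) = 0.52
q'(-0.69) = -0.22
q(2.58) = 0.17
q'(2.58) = -0.09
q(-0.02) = 0.43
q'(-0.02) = -0.01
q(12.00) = 0.49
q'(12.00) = -0.21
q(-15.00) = 0.18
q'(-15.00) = 0.13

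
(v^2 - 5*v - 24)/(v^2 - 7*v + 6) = (v^2 - 5*v - 24)/(v^2 - 7*v + 6)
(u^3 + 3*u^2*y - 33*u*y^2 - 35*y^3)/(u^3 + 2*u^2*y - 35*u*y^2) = (u + y)/u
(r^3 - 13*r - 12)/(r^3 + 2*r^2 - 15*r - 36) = (r + 1)/(r + 3)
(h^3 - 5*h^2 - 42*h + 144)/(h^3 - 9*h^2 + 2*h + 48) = (h + 6)/(h + 2)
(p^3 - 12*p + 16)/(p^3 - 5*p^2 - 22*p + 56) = (p - 2)/(p - 7)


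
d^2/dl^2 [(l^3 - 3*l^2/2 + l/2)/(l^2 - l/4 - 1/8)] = 40/(64*l^3 + 48*l^2 + 12*l + 1)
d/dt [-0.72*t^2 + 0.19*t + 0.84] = 0.19 - 1.44*t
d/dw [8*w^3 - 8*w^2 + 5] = 8*w*(3*w - 2)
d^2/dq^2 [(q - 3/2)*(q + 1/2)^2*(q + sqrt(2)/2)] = 12*q^2 - 3*q + 3*sqrt(2)*q - 5/2 - sqrt(2)/2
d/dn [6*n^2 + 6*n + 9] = 12*n + 6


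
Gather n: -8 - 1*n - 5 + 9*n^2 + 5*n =9*n^2 + 4*n - 13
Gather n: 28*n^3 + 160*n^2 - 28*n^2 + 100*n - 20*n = 28*n^3 + 132*n^2 + 80*n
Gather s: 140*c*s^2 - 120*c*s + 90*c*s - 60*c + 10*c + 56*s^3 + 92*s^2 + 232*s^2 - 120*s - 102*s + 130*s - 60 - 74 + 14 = -50*c + 56*s^3 + s^2*(140*c + 324) + s*(-30*c - 92) - 120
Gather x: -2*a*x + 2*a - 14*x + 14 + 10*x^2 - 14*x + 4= 2*a + 10*x^2 + x*(-2*a - 28) + 18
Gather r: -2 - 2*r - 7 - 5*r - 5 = -7*r - 14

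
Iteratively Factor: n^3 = (n)*(n^2) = n^2*(n)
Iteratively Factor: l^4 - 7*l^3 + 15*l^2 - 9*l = (l - 3)*(l^3 - 4*l^2 + 3*l) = (l - 3)^2*(l^2 - l) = (l - 3)^2*(l - 1)*(l)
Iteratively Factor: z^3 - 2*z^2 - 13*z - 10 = (z + 1)*(z^2 - 3*z - 10) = (z + 1)*(z + 2)*(z - 5)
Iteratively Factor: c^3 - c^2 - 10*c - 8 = (c + 2)*(c^2 - 3*c - 4) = (c + 1)*(c + 2)*(c - 4)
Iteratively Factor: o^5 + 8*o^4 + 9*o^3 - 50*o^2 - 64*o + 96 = (o - 1)*(o^4 + 9*o^3 + 18*o^2 - 32*o - 96) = (o - 1)*(o + 4)*(o^3 + 5*o^2 - 2*o - 24) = (o - 1)*(o + 3)*(o + 4)*(o^2 + 2*o - 8) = (o - 1)*(o + 3)*(o + 4)^2*(o - 2)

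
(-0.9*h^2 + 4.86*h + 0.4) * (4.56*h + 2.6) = -4.104*h^3 + 19.8216*h^2 + 14.46*h + 1.04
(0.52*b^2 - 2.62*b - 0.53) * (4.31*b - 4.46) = 2.2412*b^3 - 13.6114*b^2 + 9.4009*b + 2.3638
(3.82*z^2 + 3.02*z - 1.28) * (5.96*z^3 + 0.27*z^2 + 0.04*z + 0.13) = 22.7672*z^5 + 19.0306*z^4 - 6.6606*z^3 + 0.2718*z^2 + 0.3414*z - 0.1664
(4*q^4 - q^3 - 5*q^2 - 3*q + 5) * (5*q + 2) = 20*q^5 + 3*q^4 - 27*q^3 - 25*q^2 + 19*q + 10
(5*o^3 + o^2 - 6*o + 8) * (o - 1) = 5*o^4 - 4*o^3 - 7*o^2 + 14*o - 8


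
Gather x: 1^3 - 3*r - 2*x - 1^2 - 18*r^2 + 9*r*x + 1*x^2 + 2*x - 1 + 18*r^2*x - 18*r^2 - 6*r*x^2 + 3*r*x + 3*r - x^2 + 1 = -36*r^2 - 6*r*x^2 + x*(18*r^2 + 12*r)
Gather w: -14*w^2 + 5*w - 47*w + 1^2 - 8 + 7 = -14*w^2 - 42*w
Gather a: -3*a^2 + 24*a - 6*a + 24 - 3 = -3*a^2 + 18*a + 21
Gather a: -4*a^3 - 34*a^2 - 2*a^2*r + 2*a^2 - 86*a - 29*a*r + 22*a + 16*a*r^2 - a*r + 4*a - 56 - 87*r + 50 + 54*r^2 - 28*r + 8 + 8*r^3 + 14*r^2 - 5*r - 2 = -4*a^3 + a^2*(-2*r - 32) + a*(16*r^2 - 30*r - 60) + 8*r^3 + 68*r^2 - 120*r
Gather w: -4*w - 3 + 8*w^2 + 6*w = 8*w^2 + 2*w - 3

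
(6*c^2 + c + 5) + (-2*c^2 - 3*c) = 4*c^2 - 2*c + 5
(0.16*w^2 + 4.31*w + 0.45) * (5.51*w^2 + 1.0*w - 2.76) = 0.8816*w^4 + 23.9081*w^3 + 6.3479*w^2 - 11.4456*w - 1.242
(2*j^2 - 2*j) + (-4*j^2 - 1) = -2*j^2 - 2*j - 1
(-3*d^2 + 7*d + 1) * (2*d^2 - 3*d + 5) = -6*d^4 + 23*d^3 - 34*d^2 + 32*d + 5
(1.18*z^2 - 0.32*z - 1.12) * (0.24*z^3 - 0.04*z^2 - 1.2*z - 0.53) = 0.2832*z^5 - 0.124*z^4 - 1.672*z^3 - 0.1966*z^2 + 1.5136*z + 0.5936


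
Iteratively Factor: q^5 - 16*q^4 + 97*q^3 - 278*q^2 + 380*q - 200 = (q - 5)*(q^4 - 11*q^3 + 42*q^2 - 68*q + 40) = (q - 5)*(q - 2)*(q^3 - 9*q^2 + 24*q - 20) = (q - 5)*(q - 2)^2*(q^2 - 7*q + 10) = (q - 5)^2*(q - 2)^2*(q - 2)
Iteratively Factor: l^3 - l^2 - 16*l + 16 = (l - 1)*(l^2 - 16) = (l - 1)*(l + 4)*(l - 4)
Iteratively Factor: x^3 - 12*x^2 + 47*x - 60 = (x - 4)*(x^2 - 8*x + 15) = (x - 5)*(x - 4)*(x - 3)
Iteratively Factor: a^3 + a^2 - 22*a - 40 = (a + 2)*(a^2 - a - 20) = (a - 5)*(a + 2)*(a + 4)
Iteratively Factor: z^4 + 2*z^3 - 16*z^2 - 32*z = (z - 4)*(z^3 + 6*z^2 + 8*z) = (z - 4)*(z + 4)*(z^2 + 2*z) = z*(z - 4)*(z + 4)*(z + 2)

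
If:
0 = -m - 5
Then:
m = -5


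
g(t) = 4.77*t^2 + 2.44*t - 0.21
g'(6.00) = 59.68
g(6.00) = 186.15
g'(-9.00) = -83.42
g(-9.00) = 364.20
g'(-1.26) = -9.58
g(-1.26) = 4.29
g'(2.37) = 25.05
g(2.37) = 32.37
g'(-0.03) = 2.15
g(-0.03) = -0.28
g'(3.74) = 38.12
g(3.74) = 75.64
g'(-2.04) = -17.02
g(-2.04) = 14.66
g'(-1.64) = -13.21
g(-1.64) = 8.62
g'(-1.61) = -12.92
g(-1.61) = 8.23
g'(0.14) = 3.78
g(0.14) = 0.23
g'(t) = 9.54*t + 2.44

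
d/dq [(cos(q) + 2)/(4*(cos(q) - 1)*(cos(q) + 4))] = (cos(q)^2 + 4*cos(q) + 10)*sin(q)/(4*(cos(q) - 1)^2*(cos(q) + 4)^2)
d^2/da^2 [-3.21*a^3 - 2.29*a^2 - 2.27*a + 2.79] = -19.26*a - 4.58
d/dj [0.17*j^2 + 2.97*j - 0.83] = 0.34*j + 2.97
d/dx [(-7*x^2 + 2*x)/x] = -7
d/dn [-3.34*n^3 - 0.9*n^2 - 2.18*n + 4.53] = -10.02*n^2 - 1.8*n - 2.18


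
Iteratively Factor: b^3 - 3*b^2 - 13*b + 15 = (b - 5)*(b^2 + 2*b - 3) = (b - 5)*(b + 3)*(b - 1)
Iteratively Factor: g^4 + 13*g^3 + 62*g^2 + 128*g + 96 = (g + 3)*(g^3 + 10*g^2 + 32*g + 32) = (g + 2)*(g + 3)*(g^2 + 8*g + 16) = (g + 2)*(g + 3)*(g + 4)*(g + 4)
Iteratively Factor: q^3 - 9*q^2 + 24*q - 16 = (q - 4)*(q^2 - 5*q + 4) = (q - 4)^2*(q - 1)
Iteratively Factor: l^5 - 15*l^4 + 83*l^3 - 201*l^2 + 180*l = (l - 5)*(l^4 - 10*l^3 + 33*l^2 - 36*l) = (l - 5)*(l - 3)*(l^3 - 7*l^2 + 12*l) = (l - 5)*(l - 3)^2*(l^2 - 4*l) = (l - 5)*(l - 4)*(l - 3)^2*(l)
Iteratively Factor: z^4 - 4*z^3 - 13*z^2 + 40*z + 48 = (z - 4)*(z^3 - 13*z - 12) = (z - 4)*(z + 3)*(z^2 - 3*z - 4) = (z - 4)^2*(z + 3)*(z + 1)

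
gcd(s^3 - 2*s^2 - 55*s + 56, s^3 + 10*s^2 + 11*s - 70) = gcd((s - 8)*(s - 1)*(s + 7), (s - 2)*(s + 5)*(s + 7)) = s + 7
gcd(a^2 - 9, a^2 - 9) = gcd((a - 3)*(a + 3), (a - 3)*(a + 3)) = a^2 - 9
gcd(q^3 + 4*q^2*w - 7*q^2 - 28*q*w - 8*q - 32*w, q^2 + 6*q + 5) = q + 1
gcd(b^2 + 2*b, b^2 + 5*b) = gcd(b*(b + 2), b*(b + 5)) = b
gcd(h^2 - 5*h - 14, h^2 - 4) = h + 2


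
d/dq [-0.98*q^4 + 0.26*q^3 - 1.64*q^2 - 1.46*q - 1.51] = -3.92*q^3 + 0.78*q^2 - 3.28*q - 1.46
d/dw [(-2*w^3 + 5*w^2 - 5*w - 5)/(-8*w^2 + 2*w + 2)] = w*(8*w^3 - 4*w^2 - 21*w - 30)/(2*(16*w^4 - 8*w^3 - 7*w^2 + 2*w + 1))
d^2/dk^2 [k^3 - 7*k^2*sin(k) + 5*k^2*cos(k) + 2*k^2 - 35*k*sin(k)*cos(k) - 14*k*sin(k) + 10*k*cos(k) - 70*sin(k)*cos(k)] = 7*k^2*sin(k) - 5*k^2*cos(k) - 6*k*sin(k) + 70*k*sin(2*k) - 38*k*cos(k) + 6*k - 34*sin(k) + 140*sin(2*k) - 18*cos(k) - 70*cos(2*k) + 4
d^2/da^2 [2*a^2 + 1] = 4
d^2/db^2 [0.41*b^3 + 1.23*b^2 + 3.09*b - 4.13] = 2.46*b + 2.46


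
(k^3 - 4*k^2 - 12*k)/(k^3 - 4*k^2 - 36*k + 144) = k*(k + 2)/(k^2 + 2*k - 24)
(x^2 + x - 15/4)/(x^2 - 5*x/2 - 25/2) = (x - 3/2)/(x - 5)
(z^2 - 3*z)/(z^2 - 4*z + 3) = z/(z - 1)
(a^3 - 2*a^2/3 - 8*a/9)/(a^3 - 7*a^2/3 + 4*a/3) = (a + 2/3)/(a - 1)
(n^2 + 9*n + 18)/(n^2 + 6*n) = (n + 3)/n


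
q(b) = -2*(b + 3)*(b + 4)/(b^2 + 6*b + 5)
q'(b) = -2*(-2*b - 6)*(b + 3)*(b + 4)/(b^2 + 6*b + 5)^2 - 2*(b + 3)/(b^2 + 6*b + 5) - 2*(b + 4)/(b^2 + 6*b + 5) = 2*(b^2 + 14*b + 37)/(b^4 + 12*b^3 + 46*b^2 + 60*b + 25)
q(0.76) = -3.53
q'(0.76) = 0.94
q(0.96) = -3.36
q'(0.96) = 0.75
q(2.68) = -2.69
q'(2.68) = 0.20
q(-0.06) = -4.99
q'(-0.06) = 3.35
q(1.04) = -3.31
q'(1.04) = 0.69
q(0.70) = -3.59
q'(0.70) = 1.01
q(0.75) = -3.54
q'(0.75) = 0.95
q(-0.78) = -15.40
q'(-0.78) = 61.93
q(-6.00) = -2.40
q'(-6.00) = -0.88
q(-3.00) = 0.00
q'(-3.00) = 0.50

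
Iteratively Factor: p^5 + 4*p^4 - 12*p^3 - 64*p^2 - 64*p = (p - 4)*(p^4 + 8*p^3 + 20*p^2 + 16*p) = (p - 4)*(p + 2)*(p^3 + 6*p^2 + 8*p) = (p - 4)*(p + 2)*(p + 4)*(p^2 + 2*p) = p*(p - 4)*(p + 2)*(p + 4)*(p + 2)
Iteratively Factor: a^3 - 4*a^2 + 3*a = (a)*(a^2 - 4*a + 3) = a*(a - 1)*(a - 3)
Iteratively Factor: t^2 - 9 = (t + 3)*(t - 3)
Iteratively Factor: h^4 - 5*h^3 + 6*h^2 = (h)*(h^3 - 5*h^2 + 6*h) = h*(h - 2)*(h^2 - 3*h) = h*(h - 3)*(h - 2)*(h)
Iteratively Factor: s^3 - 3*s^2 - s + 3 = (s - 3)*(s^2 - 1) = (s - 3)*(s - 1)*(s + 1)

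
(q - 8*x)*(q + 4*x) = q^2 - 4*q*x - 32*x^2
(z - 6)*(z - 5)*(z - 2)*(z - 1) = z^4 - 14*z^3 + 65*z^2 - 112*z + 60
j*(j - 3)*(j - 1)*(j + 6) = j^4 + 2*j^3 - 21*j^2 + 18*j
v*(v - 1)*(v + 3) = v^3 + 2*v^2 - 3*v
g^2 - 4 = (g - 2)*(g + 2)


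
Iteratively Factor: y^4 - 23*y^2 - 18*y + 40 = (y + 2)*(y^3 - 2*y^2 - 19*y + 20) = (y - 5)*(y + 2)*(y^2 + 3*y - 4) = (y - 5)*(y + 2)*(y + 4)*(y - 1)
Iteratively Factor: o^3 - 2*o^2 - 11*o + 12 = (o - 4)*(o^2 + 2*o - 3) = (o - 4)*(o - 1)*(o + 3)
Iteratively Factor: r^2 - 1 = (r + 1)*(r - 1)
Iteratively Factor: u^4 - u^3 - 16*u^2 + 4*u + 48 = (u - 4)*(u^3 + 3*u^2 - 4*u - 12) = (u - 4)*(u + 2)*(u^2 + u - 6) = (u - 4)*(u - 2)*(u + 2)*(u + 3)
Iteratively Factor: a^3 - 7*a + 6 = (a - 2)*(a^2 + 2*a - 3) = (a - 2)*(a - 1)*(a + 3)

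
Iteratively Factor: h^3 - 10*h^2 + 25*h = (h - 5)*(h^2 - 5*h) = (h - 5)^2*(h)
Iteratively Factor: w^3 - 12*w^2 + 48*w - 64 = (w - 4)*(w^2 - 8*w + 16) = (w - 4)^2*(w - 4)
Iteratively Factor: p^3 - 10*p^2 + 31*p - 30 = (p - 3)*(p^2 - 7*p + 10) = (p - 5)*(p - 3)*(p - 2)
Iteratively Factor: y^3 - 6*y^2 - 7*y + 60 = (y - 4)*(y^2 - 2*y - 15) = (y - 5)*(y - 4)*(y + 3)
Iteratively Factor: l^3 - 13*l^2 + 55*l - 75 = (l - 5)*(l^2 - 8*l + 15) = (l - 5)*(l - 3)*(l - 5)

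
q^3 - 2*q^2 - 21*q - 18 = (q - 6)*(q + 1)*(q + 3)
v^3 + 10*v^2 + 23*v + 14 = (v + 1)*(v + 2)*(v + 7)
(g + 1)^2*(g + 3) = g^3 + 5*g^2 + 7*g + 3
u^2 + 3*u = u*(u + 3)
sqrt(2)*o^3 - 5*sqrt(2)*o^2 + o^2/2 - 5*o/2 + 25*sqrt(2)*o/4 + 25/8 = (o - 5/2)^2*(sqrt(2)*o + 1/2)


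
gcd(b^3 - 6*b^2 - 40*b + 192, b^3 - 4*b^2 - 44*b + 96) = b^2 - 2*b - 48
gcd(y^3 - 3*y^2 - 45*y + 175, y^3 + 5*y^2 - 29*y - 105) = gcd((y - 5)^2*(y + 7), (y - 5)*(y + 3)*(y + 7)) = y^2 + 2*y - 35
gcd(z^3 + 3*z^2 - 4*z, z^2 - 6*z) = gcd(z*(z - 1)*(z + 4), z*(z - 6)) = z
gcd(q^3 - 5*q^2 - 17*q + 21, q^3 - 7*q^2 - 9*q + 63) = q^2 - 4*q - 21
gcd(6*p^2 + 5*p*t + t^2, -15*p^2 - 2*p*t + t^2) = 3*p + t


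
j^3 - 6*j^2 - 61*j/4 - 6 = (j - 8)*(j + 1/2)*(j + 3/2)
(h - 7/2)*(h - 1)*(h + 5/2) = h^3 - 2*h^2 - 31*h/4 + 35/4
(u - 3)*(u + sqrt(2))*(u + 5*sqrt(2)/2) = u^3 - 3*u^2 + 7*sqrt(2)*u^2/2 - 21*sqrt(2)*u/2 + 5*u - 15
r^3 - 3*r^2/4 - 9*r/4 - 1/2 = (r - 2)*(r + 1/4)*(r + 1)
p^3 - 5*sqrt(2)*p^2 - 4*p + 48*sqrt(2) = (p - 4*sqrt(2))*(p - 3*sqrt(2))*(p + 2*sqrt(2))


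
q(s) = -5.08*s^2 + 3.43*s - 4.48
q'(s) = 3.43 - 10.16*s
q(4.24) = -81.26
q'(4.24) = -39.65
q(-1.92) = -29.79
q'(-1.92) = 22.94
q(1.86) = -15.67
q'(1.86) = -15.47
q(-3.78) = -90.03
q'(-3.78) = 41.83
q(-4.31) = -113.63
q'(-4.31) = 47.22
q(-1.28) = -17.19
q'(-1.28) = 16.43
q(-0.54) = -7.81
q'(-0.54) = 8.92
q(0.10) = -4.19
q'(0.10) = 2.41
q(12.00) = -694.84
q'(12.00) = -118.49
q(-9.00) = -446.83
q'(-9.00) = 94.87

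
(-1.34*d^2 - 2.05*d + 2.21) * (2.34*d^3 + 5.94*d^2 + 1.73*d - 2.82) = -3.1356*d^5 - 12.7566*d^4 - 9.3238*d^3 + 13.3597*d^2 + 9.6043*d - 6.2322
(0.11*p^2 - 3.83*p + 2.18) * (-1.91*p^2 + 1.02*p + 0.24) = -0.2101*p^4 + 7.4275*p^3 - 8.044*p^2 + 1.3044*p + 0.5232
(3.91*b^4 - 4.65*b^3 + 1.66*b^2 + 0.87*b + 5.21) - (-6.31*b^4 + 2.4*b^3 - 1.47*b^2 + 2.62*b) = 10.22*b^4 - 7.05*b^3 + 3.13*b^2 - 1.75*b + 5.21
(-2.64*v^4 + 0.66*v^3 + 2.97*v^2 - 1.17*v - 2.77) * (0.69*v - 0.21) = -1.8216*v^5 + 1.0098*v^4 + 1.9107*v^3 - 1.431*v^2 - 1.6656*v + 0.5817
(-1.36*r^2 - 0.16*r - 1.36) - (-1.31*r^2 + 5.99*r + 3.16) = -0.05*r^2 - 6.15*r - 4.52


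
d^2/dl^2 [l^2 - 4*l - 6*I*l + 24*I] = 2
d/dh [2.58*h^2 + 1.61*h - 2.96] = 5.16*h + 1.61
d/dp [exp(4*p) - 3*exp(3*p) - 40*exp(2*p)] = (4*exp(2*p) - 9*exp(p) - 80)*exp(2*p)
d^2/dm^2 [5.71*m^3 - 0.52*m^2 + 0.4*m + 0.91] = 34.26*m - 1.04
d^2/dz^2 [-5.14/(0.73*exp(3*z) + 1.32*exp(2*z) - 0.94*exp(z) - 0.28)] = (-5.14*(2.19*exp(2*z) + 2.64*exp(z) - 0.94)*(4.38*exp(2*z) + 5.28*exp(z) - 1.88)*exp(z) + (33.7698*exp(2*z) + 27.1392*exp(z) - 4.8316)*(0.73*exp(3*z) + 1.32*exp(2*z) - 0.94*exp(z) - 0.28))*exp(z)/(0.73*exp(3*z) + 1.32*exp(2*z) - 0.94*exp(z) - 0.28)^3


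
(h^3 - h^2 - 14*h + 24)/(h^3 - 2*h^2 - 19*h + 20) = (h^2 - 5*h + 6)/(h^2 - 6*h + 5)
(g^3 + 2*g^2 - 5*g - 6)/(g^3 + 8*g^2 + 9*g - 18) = (g^2 - g - 2)/(g^2 + 5*g - 6)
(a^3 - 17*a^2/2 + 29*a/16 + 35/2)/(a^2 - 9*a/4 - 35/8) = (4*a^2 - 39*a + 56)/(2*(2*a - 7))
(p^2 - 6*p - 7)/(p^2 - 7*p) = (p + 1)/p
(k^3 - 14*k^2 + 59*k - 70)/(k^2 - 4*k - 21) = (k^2 - 7*k + 10)/(k + 3)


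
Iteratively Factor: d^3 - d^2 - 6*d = (d)*(d^2 - d - 6) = d*(d - 3)*(d + 2)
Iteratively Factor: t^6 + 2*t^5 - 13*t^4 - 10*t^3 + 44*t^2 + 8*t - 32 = (t + 1)*(t^5 + t^4 - 14*t^3 + 4*t^2 + 40*t - 32) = (t - 2)*(t + 1)*(t^4 + 3*t^3 - 8*t^2 - 12*t + 16) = (t - 2)*(t + 1)*(t + 2)*(t^3 + t^2 - 10*t + 8) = (t - 2)^2*(t + 1)*(t + 2)*(t^2 + 3*t - 4) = (t - 2)^2*(t + 1)*(t + 2)*(t + 4)*(t - 1)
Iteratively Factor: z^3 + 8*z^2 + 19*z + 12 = (z + 3)*(z^2 + 5*z + 4) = (z + 1)*(z + 3)*(z + 4)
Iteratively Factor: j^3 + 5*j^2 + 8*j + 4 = (j + 2)*(j^2 + 3*j + 2) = (j + 2)^2*(j + 1)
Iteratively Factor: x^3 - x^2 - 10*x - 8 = (x - 4)*(x^2 + 3*x + 2) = (x - 4)*(x + 2)*(x + 1)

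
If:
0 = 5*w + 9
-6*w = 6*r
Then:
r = 9/5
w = -9/5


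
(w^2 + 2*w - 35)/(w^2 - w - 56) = (w - 5)/(w - 8)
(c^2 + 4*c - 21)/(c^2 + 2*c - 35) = (c - 3)/(c - 5)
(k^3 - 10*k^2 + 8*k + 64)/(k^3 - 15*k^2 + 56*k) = (k^2 - 2*k - 8)/(k*(k - 7))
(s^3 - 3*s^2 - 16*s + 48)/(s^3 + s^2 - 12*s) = (s - 4)/s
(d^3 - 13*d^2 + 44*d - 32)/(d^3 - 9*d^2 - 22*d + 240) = (d^2 - 5*d + 4)/(d^2 - d - 30)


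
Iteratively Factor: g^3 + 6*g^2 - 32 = (g + 4)*(g^2 + 2*g - 8) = (g - 2)*(g + 4)*(g + 4)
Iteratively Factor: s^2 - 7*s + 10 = (s - 5)*(s - 2)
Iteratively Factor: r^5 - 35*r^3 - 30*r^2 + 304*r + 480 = (r + 3)*(r^4 - 3*r^3 - 26*r^2 + 48*r + 160) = (r + 3)*(r + 4)*(r^3 - 7*r^2 + 2*r + 40) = (r - 4)*(r + 3)*(r + 4)*(r^2 - 3*r - 10) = (r - 4)*(r + 2)*(r + 3)*(r + 4)*(r - 5)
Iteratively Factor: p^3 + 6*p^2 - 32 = (p + 4)*(p^2 + 2*p - 8) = (p - 2)*(p + 4)*(p + 4)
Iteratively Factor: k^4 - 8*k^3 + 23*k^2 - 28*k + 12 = (k - 3)*(k^3 - 5*k^2 + 8*k - 4) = (k - 3)*(k - 2)*(k^2 - 3*k + 2) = (k - 3)*(k - 2)^2*(k - 1)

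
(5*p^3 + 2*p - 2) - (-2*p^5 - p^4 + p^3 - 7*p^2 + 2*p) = 2*p^5 + p^4 + 4*p^3 + 7*p^2 - 2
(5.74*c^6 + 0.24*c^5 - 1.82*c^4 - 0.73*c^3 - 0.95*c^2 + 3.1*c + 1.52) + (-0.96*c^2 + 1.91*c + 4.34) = 5.74*c^6 + 0.24*c^5 - 1.82*c^4 - 0.73*c^3 - 1.91*c^2 + 5.01*c + 5.86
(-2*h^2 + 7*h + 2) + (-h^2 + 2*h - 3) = -3*h^2 + 9*h - 1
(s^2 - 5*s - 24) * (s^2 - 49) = s^4 - 5*s^3 - 73*s^2 + 245*s + 1176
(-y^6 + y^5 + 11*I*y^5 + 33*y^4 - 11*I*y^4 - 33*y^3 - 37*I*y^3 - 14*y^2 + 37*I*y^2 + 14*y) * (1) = -y^6 + y^5 + 11*I*y^5 + 33*y^4 - 11*I*y^4 - 33*y^3 - 37*I*y^3 - 14*y^2 + 37*I*y^2 + 14*y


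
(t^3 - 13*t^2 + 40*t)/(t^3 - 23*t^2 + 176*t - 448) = t*(t - 5)/(t^2 - 15*t + 56)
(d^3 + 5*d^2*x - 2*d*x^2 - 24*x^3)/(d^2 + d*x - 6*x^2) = d + 4*x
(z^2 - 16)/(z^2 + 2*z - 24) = (z + 4)/(z + 6)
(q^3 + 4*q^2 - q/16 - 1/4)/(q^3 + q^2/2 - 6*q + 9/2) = (16*q^3 + 64*q^2 - q - 4)/(8*(2*q^3 + q^2 - 12*q + 9))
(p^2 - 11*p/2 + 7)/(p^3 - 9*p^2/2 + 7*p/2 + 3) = (2*p - 7)/(2*p^2 - 5*p - 3)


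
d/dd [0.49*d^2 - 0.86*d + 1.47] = 0.98*d - 0.86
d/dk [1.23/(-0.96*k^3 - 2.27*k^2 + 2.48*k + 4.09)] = (3.5424*k^2 + 5.5842*k - 3.0504)/(0.96*k^3 + 2.27*k^2 - 2.48*k - 4.09)^2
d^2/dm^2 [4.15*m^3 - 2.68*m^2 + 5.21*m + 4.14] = 24.9*m - 5.36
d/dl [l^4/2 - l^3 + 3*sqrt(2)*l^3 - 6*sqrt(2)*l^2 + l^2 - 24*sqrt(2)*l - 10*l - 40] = 2*l^3 - 3*l^2 + 9*sqrt(2)*l^2 - 12*sqrt(2)*l + 2*l - 24*sqrt(2) - 10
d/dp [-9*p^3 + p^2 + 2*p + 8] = -27*p^2 + 2*p + 2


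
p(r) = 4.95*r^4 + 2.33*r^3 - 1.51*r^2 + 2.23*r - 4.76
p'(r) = 19.8*r^3 + 6.99*r^2 - 3.02*r + 2.23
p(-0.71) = -6.68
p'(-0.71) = 0.81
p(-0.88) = -6.51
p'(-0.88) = -3.19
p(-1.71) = 17.69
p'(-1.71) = -71.17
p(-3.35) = 506.65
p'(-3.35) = -653.60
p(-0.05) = -4.88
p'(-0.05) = 2.40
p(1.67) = 44.11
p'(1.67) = 108.90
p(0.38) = -3.90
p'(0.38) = 3.18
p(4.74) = 2718.75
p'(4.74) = 2253.59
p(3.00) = 452.20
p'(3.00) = 590.68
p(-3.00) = 313.00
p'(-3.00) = -460.40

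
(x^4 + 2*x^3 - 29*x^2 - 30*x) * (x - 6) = x^5 - 4*x^4 - 41*x^3 + 144*x^2 + 180*x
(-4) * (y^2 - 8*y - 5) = -4*y^2 + 32*y + 20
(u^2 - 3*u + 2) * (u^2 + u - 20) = u^4 - 2*u^3 - 21*u^2 + 62*u - 40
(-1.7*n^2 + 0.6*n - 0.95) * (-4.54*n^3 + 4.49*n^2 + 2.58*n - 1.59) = 7.718*n^5 - 10.357*n^4 + 2.621*n^3 - 0.0145000000000004*n^2 - 3.405*n + 1.5105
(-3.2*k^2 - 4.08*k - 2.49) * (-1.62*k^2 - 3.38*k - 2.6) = 5.184*k^4 + 17.4256*k^3 + 26.1442*k^2 + 19.0242*k + 6.474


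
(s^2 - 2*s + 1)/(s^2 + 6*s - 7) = (s - 1)/(s + 7)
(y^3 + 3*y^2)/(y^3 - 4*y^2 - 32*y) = y*(y + 3)/(y^2 - 4*y - 32)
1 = 1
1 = 1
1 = 1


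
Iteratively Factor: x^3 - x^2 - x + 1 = (x - 1)*(x^2 - 1) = (x - 1)^2*(x + 1)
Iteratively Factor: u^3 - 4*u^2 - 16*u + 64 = (u - 4)*(u^2 - 16) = (u - 4)^2*(u + 4)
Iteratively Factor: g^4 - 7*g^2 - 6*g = (g + 2)*(g^3 - 2*g^2 - 3*g) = (g + 1)*(g + 2)*(g^2 - 3*g) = g*(g + 1)*(g + 2)*(g - 3)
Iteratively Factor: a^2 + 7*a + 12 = (a + 3)*(a + 4)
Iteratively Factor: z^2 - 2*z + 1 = (z - 1)*(z - 1)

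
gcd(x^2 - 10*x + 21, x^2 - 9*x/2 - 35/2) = x - 7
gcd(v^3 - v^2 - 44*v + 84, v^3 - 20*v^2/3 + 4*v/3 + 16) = v^2 - 8*v + 12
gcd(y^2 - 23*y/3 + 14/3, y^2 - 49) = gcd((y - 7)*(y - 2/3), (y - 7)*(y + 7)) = y - 7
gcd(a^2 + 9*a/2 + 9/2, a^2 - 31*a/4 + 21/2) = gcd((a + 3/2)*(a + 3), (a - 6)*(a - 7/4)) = 1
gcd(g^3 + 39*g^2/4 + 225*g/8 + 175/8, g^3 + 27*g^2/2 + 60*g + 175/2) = g^2 + 17*g/2 + 35/2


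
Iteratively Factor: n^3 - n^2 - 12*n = (n - 4)*(n^2 + 3*n) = n*(n - 4)*(n + 3)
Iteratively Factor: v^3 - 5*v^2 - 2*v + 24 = (v - 4)*(v^2 - v - 6) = (v - 4)*(v + 2)*(v - 3)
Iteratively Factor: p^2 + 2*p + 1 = (p + 1)*(p + 1)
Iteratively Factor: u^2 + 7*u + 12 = (u + 4)*(u + 3)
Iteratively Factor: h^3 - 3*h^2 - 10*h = (h)*(h^2 - 3*h - 10) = h*(h - 5)*(h + 2)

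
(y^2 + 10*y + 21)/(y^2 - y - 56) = (y + 3)/(y - 8)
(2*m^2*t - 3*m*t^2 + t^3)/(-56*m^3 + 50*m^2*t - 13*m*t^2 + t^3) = t*(-m + t)/(28*m^2 - 11*m*t + t^2)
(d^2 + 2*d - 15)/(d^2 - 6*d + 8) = (d^2 + 2*d - 15)/(d^2 - 6*d + 8)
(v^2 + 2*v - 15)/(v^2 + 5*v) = (v - 3)/v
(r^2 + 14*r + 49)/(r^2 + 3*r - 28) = (r + 7)/(r - 4)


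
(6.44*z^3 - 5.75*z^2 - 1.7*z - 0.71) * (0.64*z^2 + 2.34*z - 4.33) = 4.1216*z^5 + 11.3896*z^4 - 42.4282*z^3 + 20.4651*z^2 + 5.6996*z + 3.0743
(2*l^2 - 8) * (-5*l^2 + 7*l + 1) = -10*l^4 + 14*l^3 + 42*l^2 - 56*l - 8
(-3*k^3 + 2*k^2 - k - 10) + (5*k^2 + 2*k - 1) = -3*k^3 + 7*k^2 + k - 11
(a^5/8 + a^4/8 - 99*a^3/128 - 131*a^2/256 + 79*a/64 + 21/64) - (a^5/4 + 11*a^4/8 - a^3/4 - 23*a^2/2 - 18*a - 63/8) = -a^5/8 - 5*a^4/4 - 67*a^3/128 + 2813*a^2/256 + 1231*a/64 + 525/64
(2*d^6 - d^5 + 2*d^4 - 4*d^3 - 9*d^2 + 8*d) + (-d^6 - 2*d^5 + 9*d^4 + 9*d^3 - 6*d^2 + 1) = d^6 - 3*d^5 + 11*d^4 + 5*d^3 - 15*d^2 + 8*d + 1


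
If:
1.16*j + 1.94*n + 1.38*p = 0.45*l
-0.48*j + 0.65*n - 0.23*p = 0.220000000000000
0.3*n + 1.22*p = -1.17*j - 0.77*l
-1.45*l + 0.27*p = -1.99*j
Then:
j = 0.39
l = 0.40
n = 0.37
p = -0.72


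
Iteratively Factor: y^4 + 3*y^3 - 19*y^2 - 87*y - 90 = (y - 5)*(y^3 + 8*y^2 + 21*y + 18) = (y - 5)*(y + 3)*(y^2 + 5*y + 6) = (y - 5)*(y + 3)^2*(y + 2)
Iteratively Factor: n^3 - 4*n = (n + 2)*(n^2 - 2*n) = n*(n + 2)*(n - 2)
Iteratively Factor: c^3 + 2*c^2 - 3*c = (c + 3)*(c^2 - c) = (c - 1)*(c + 3)*(c)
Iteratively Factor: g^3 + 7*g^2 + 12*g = (g + 4)*(g^2 + 3*g) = (g + 3)*(g + 4)*(g)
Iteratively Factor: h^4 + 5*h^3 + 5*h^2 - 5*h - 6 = (h + 3)*(h^3 + 2*h^2 - h - 2) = (h - 1)*(h + 3)*(h^2 + 3*h + 2) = (h - 1)*(h + 1)*(h + 3)*(h + 2)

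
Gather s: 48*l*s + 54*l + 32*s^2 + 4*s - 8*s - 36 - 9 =54*l + 32*s^2 + s*(48*l - 4) - 45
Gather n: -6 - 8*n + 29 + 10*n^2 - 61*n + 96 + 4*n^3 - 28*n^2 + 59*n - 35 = 4*n^3 - 18*n^2 - 10*n + 84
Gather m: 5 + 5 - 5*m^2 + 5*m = -5*m^2 + 5*m + 10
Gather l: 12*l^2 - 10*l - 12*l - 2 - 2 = 12*l^2 - 22*l - 4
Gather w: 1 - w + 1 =2 - w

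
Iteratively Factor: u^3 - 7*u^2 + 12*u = (u)*(u^2 - 7*u + 12) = u*(u - 4)*(u - 3)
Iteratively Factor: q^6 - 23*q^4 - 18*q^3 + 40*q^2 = (q + 2)*(q^5 - 2*q^4 - 19*q^3 + 20*q^2) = q*(q + 2)*(q^4 - 2*q^3 - 19*q^2 + 20*q) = q*(q + 2)*(q + 4)*(q^3 - 6*q^2 + 5*q) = q*(q - 1)*(q + 2)*(q + 4)*(q^2 - 5*q) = q^2*(q - 1)*(q + 2)*(q + 4)*(q - 5)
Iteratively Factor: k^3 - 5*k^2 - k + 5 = (k - 1)*(k^2 - 4*k - 5) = (k - 1)*(k + 1)*(k - 5)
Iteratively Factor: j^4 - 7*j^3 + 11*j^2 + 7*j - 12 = (j - 3)*(j^3 - 4*j^2 - j + 4) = (j - 3)*(j + 1)*(j^2 - 5*j + 4) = (j - 3)*(j - 1)*(j + 1)*(j - 4)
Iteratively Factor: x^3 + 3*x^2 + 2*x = (x + 2)*(x^2 + x) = (x + 1)*(x + 2)*(x)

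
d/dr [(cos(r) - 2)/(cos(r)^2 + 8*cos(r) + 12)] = (cos(r)^2 - 4*cos(r) - 28)*sin(r)/(cos(r)^2 + 8*cos(r) + 12)^2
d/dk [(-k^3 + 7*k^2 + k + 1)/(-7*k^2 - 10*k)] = (7*k^4 + 20*k^3 - 63*k^2 + 14*k + 10)/(k^2*(49*k^2 + 140*k + 100))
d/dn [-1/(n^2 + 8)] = 2*n/(n^2 + 8)^2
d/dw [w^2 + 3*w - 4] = 2*w + 3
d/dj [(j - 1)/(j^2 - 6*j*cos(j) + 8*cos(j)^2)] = (j^2 - 6*j*cos(j) + (2 - 2*j)*(3*j*sin(j) + j - 4*sin(2*j) - 3*cos(j)) + 8*cos(j)^2)/((j - 4*cos(j))^2*(j - 2*cos(j))^2)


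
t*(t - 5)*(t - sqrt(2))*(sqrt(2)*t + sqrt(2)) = sqrt(2)*t^4 - 4*sqrt(2)*t^3 - 2*t^3 - 5*sqrt(2)*t^2 + 8*t^2 + 10*t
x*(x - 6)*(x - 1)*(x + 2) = x^4 - 5*x^3 - 8*x^2 + 12*x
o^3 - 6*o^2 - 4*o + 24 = (o - 6)*(o - 2)*(o + 2)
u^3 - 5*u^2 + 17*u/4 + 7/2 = (u - 7/2)*(u - 2)*(u + 1/2)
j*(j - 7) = j^2 - 7*j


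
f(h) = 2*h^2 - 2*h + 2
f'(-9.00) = -38.00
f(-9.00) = 182.00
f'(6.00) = 22.00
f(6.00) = 62.00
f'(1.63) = 4.52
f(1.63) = 4.05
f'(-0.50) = -4.00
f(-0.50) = 3.50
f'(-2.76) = -13.04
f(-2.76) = 22.76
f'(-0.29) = -3.16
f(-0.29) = 2.75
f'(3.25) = 11.00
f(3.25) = 16.62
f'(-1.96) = -9.84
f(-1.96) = 13.60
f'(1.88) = 5.52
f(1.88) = 5.31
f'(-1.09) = -6.36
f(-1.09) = 6.56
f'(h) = 4*h - 2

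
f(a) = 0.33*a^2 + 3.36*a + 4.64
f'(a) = 0.66*a + 3.36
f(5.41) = 32.48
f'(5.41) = 6.93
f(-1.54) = 0.25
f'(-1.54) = 2.34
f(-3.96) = -3.49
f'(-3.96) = 0.75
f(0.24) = 5.47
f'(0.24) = 3.52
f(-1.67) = -0.05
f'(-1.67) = 2.26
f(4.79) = 28.31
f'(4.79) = 6.52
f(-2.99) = -2.46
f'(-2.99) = 1.39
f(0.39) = 6.00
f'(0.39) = 3.62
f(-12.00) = 11.84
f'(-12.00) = -4.56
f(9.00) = 61.61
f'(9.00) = 9.30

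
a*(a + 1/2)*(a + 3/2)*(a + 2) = a^4 + 4*a^3 + 19*a^2/4 + 3*a/2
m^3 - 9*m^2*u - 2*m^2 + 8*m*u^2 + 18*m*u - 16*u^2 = (m - 2)*(m - 8*u)*(m - u)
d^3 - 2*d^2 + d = d*(d - 1)^2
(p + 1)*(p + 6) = p^2 + 7*p + 6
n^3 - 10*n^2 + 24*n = n*(n - 6)*(n - 4)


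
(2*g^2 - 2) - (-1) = 2*g^2 - 1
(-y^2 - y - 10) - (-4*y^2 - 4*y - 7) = 3*y^2 + 3*y - 3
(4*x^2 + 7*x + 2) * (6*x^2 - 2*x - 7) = 24*x^4 + 34*x^3 - 30*x^2 - 53*x - 14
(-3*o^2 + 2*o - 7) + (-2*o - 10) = -3*o^2 - 17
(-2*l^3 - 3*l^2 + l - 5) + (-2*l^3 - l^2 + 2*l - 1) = -4*l^3 - 4*l^2 + 3*l - 6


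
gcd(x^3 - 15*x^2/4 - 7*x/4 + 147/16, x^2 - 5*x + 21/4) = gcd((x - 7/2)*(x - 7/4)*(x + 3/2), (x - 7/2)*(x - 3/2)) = x - 7/2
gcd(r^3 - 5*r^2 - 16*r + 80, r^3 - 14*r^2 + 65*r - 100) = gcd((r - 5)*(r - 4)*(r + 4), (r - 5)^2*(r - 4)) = r^2 - 9*r + 20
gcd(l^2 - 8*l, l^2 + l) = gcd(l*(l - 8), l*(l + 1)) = l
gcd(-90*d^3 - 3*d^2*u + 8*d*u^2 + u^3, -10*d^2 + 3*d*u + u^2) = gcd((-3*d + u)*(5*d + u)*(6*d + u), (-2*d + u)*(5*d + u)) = 5*d + u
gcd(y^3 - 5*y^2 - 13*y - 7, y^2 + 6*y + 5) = y + 1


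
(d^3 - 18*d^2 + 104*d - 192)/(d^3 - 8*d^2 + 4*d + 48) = (d - 8)/(d + 2)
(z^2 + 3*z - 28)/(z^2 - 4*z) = (z + 7)/z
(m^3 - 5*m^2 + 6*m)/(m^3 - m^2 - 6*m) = (m - 2)/(m + 2)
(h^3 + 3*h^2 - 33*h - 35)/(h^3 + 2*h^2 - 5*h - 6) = (h^2 + 2*h - 35)/(h^2 + h - 6)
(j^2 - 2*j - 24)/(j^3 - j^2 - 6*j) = (-j^2 + 2*j + 24)/(j*(-j^2 + j + 6))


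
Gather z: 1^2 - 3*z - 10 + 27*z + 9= 24*z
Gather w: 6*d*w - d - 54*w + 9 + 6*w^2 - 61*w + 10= -d + 6*w^2 + w*(6*d - 115) + 19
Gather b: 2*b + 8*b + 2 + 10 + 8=10*b + 20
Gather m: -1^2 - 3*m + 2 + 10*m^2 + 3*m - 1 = 10*m^2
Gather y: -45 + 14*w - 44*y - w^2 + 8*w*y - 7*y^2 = -w^2 + 14*w - 7*y^2 + y*(8*w - 44) - 45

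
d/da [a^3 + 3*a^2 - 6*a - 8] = 3*a^2 + 6*a - 6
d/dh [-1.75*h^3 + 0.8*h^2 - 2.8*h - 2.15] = -5.25*h^2 + 1.6*h - 2.8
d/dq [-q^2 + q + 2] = 1 - 2*q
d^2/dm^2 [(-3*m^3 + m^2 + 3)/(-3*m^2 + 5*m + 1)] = 2*(69*m^3 - 45*m^2 + 144*m - 85)/(27*m^6 - 135*m^5 + 198*m^4 - 35*m^3 - 66*m^2 - 15*m - 1)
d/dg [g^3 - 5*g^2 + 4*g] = 3*g^2 - 10*g + 4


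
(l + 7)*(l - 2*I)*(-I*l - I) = -I*l^3 - 2*l^2 - 8*I*l^2 - 16*l - 7*I*l - 14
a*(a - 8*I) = a^2 - 8*I*a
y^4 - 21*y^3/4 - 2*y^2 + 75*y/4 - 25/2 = (y - 5)*(y - 5/4)*(y - 1)*(y + 2)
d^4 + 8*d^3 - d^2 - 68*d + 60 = (d - 2)*(d - 1)*(d + 5)*(d + 6)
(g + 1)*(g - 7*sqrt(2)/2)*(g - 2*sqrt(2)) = g^3 - 11*sqrt(2)*g^2/2 + g^2 - 11*sqrt(2)*g/2 + 14*g + 14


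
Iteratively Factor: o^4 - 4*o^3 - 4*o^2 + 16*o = (o - 4)*(o^3 - 4*o) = (o - 4)*(o + 2)*(o^2 - 2*o) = (o - 4)*(o - 2)*(o + 2)*(o)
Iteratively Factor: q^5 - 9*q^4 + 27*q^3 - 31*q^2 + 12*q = (q - 1)*(q^4 - 8*q^3 + 19*q^2 - 12*q) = (q - 3)*(q - 1)*(q^3 - 5*q^2 + 4*q) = q*(q - 3)*(q - 1)*(q^2 - 5*q + 4) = q*(q - 4)*(q - 3)*(q - 1)*(q - 1)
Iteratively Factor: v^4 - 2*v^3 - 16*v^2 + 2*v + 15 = (v + 1)*(v^3 - 3*v^2 - 13*v + 15) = (v - 1)*(v + 1)*(v^2 - 2*v - 15) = (v - 5)*(v - 1)*(v + 1)*(v + 3)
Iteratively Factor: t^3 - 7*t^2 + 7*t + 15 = (t + 1)*(t^2 - 8*t + 15) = (t - 5)*(t + 1)*(t - 3)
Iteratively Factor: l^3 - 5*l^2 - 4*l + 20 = (l - 5)*(l^2 - 4) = (l - 5)*(l + 2)*(l - 2)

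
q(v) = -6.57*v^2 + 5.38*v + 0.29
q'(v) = 5.38 - 13.14*v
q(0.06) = 0.59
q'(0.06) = 4.59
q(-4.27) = -142.47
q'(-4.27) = 61.49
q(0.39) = 1.39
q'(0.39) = 0.26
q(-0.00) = 0.29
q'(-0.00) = 5.38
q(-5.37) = -218.06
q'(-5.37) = 75.94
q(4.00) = -83.31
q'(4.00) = -47.18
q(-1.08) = -13.18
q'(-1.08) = 19.57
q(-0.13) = -0.52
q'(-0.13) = 7.09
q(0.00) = 0.29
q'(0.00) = 5.38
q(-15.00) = -1558.66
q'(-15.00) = 202.48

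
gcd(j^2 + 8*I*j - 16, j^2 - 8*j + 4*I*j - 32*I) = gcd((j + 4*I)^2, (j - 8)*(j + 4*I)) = j + 4*I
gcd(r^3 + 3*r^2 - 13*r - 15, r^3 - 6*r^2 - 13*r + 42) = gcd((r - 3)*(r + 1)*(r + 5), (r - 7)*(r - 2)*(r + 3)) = 1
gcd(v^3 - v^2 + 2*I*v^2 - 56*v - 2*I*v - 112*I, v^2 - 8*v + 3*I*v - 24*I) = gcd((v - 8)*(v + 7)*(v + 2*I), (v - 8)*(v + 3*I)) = v - 8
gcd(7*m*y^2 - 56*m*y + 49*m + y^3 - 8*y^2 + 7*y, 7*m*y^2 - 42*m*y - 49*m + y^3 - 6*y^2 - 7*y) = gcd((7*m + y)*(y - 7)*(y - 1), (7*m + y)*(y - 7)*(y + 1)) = 7*m*y - 49*m + y^2 - 7*y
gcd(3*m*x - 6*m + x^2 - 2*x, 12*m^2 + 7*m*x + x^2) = 3*m + x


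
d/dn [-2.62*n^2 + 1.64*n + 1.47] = 1.64 - 5.24*n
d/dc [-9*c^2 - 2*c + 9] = -18*c - 2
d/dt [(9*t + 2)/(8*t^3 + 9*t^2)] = 3*(-48*t^2 - 43*t - 12)/(t^3*(64*t^2 + 144*t + 81))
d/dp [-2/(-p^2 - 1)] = -4*p/(p^2 + 1)^2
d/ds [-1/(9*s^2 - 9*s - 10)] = 9*(2*s - 1)/(-9*s^2 + 9*s + 10)^2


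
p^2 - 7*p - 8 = (p - 8)*(p + 1)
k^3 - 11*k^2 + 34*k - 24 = (k - 6)*(k - 4)*(k - 1)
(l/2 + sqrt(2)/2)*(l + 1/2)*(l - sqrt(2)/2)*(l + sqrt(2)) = l^4/2 + l^3/4 + 3*sqrt(2)*l^3/4 + 3*sqrt(2)*l^2/8 - sqrt(2)*l/2 - sqrt(2)/4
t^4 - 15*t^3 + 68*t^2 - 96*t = t*(t - 8)*(t - 4)*(t - 3)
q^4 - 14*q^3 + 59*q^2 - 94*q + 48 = (q - 8)*(q - 3)*(q - 2)*(q - 1)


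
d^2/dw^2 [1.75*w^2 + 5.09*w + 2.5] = 3.50000000000000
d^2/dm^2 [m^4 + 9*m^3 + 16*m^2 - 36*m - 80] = 12*m^2 + 54*m + 32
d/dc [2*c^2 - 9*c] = 4*c - 9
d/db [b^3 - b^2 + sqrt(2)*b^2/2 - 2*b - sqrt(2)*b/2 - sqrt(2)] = 3*b^2 - 2*b + sqrt(2)*b - 2 - sqrt(2)/2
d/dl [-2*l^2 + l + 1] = 1 - 4*l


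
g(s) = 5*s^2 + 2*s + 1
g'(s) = 10*s + 2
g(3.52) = 69.99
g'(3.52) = 37.20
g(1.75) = 19.81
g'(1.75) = 19.50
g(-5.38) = 134.96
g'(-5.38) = -51.80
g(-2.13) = 19.42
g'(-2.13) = -19.30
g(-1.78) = 13.28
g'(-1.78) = -15.80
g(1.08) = 8.99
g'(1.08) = 12.80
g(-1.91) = 15.42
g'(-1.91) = -17.10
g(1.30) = 12.05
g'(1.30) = 15.00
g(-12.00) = 697.00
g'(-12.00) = -118.00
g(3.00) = 52.00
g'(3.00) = 32.00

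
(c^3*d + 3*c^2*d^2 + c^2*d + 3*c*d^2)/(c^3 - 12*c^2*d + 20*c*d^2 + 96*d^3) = c*d*(c^2 + 3*c*d + c + 3*d)/(c^3 - 12*c^2*d + 20*c*d^2 + 96*d^3)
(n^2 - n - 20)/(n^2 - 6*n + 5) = (n + 4)/(n - 1)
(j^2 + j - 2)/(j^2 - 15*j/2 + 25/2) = 2*(j^2 + j - 2)/(2*j^2 - 15*j + 25)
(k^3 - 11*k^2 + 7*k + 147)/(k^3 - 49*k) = (k^2 - 4*k - 21)/(k*(k + 7))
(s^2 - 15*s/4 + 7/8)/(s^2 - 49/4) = (4*s - 1)/(2*(2*s + 7))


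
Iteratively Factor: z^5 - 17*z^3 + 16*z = (z)*(z^4 - 17*z^2 + 16) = z*(z + 1)*(z^3 - z^2 - 16*z + 16) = z*(z - 4)*(z + 1)*(z^2 + 3*z - 4) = z*(z - 4)*(z + 1)*(z + 4)*(z - 1)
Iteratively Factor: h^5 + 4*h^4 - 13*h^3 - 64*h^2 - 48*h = (h - 4)*(h^4 + 8*h^3 + 19*h^2 + 12*h) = h*(h - 4)*(h^3 + 8*h^2 + 19*h + 12) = h*(h - 4)*(h + 4)*(h^2 + 4*h + 3) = h*(h - 4)*(h + 1)*(h + 4)*(h + 3)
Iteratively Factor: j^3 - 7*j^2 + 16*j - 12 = (j - 3)*(j^2 - 4*j + 4) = (j - 3)*(j - 2)*(j - 2)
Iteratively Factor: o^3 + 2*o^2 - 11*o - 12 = (o + 1)*(o^2 + o - 12) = (o + 1)*(o + 4)*(o - 3)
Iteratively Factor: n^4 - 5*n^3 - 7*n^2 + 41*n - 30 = (n - 5)*(n^3 - 7*n + 6) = (n - 5)*(n - 2)*(n^2 + 2*n - 3) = (n - 5)*(n - 2)*(n + 3)*(n - 1)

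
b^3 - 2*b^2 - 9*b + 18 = (b - 3)*(b - 2)*(b + 3)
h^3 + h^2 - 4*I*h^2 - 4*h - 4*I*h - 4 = (h + 1)*(h - 2*I)^2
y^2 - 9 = (y - 3)*(y + 3)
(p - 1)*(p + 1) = p^2 - 1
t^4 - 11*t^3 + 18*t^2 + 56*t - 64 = (t - 8)*(t - 4)*(t - 1)*(t + 2)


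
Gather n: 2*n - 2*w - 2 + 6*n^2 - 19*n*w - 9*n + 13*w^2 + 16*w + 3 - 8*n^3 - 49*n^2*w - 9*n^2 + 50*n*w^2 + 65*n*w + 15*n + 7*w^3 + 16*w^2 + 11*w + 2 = -8*n^3 + n^2*(-49*w - 3) + n*(50*w^2 + 46*w + 8) + 7*w^3 + 29*w^2 + 25*w + 3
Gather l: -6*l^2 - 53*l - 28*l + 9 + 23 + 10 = -6*l^2 - 81*l + 42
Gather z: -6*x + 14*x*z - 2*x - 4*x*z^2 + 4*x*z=-4*x*z^2 + 18*x*z - 8*x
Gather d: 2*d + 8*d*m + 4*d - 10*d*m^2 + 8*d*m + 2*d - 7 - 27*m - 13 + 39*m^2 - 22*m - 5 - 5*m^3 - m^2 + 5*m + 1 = d*(-10*m^2 + 16*m + 8) - 5*m^3 + 38*m^2 - 44*m - 24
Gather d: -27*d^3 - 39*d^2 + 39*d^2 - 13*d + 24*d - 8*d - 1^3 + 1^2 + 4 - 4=-27*d^3 + 3*d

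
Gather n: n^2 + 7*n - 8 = n^2 + 7*n - 8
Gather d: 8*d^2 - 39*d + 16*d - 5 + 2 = 8*d^2 - 23*d - 3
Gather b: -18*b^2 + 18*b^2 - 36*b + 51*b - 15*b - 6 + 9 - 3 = 0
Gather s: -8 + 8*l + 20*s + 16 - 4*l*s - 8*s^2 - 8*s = 8*l - 8*s^2 + s*(12 - 4*l) + 8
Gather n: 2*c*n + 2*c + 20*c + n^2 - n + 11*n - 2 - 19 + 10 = 22*c + n^2 + n*(2*c + 10) - 11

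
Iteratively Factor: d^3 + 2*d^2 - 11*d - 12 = (d - 3)*(d^2 + 5*d + 4) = (d - 3)*(d + 4)*(d + 1)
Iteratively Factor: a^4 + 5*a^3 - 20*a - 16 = (a + 4)*(a^3 + a^2 - 4*a - 4) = (a - 2)*(a + 4)*(a^2 + 3*a + 2) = (a - 2)*(a + 2)*(a + 4)*(a + 1)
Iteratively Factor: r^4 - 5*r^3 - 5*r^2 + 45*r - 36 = (r - 4)*(r^3 - r^2 - 9*r + 9) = (r - 4)*(r + 3)*(r^2 - 4*r + 3) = (r - 4)*(r - 3)*(r + 3)*(r - 1)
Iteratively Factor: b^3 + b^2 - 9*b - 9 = (b - 3)*(b^2 + 4*b + 3) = (b - 3)*(b + 3)*(b + 1)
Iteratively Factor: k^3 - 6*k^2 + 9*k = (k - 3)*(k^2 - 3*k) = k*(k - 3)*(k - 3)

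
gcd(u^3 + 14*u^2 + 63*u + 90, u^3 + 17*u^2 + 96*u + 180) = u^2 + 11*u + 30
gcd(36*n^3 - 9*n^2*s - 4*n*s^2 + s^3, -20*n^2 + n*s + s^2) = -4*n + s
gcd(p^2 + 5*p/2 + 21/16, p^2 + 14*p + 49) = 1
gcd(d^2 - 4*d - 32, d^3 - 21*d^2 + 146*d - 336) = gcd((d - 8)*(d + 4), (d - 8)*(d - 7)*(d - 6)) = d - 8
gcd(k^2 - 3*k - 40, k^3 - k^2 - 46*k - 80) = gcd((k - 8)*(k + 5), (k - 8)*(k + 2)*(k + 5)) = k^2 - 3*k - 40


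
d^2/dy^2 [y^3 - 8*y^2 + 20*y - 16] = 6*y - 16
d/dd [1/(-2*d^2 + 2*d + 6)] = (d - 1/2)/(-d^2 + d + 3)^2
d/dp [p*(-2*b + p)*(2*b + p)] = -4*b^2 + 3*p^2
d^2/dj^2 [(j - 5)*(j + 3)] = 2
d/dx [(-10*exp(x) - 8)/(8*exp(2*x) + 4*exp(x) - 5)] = (80*exp(2*x) + 128*exp(x) + 82)*exp(x)/(64*exp(4*x) + 64*exp(3*x) - 64*exp(2*x) - 40*exp(x) + 25)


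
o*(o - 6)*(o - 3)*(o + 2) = o^4 - 7*o^3 + 36*o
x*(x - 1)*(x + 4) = x^3 + 3*x^2 - 4*x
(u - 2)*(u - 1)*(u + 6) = u^3 + 3*u^2 - 16*u + 12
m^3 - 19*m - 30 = (m - 5)*(m + 2)*(m + 3)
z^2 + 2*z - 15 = (z - 3)*(z + 5)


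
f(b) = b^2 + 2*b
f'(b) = 2*b + 2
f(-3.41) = 4.81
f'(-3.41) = -4.82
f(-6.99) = 34.88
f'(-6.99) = -11.98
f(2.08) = 8.49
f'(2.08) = 6.16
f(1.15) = 3.62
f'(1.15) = 4.30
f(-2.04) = 0.08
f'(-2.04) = -2.08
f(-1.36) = -0.87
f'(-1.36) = -0.72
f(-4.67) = 12.47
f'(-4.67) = -7.34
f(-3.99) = 7.94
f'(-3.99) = -5.98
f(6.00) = 48.00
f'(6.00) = 14.00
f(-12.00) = 120.00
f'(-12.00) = -22.00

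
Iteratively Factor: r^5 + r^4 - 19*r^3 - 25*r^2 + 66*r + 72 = (r + 3)*(r^4 - 2*r^3 - 13*r^2 + 14*r + 24) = (r - 2)*(r + 3)*(r^3 - 13*r - 12) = (r - 2)*(r + 3)^2*(r^2 - 3*r - 4) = (r - 4)*(r - 2)*(r + 3)^2*(r + 1)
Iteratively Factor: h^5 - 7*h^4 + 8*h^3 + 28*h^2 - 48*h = (h - 2)*(h^4 - 5*h^3 - 2*h^2 + 24*h) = h*(h - 2)*(h^3 - 5*h^2 - 2*h + 24) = h*(h - 2)*(h + 2)*(h^2 - 7*h + 12) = h*(h - 4)*(h - 2)*(h + 2)*(h - 3)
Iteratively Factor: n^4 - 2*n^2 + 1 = (n - 1)*(n^3 + n^2 - n - 1) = (n - 1)^2*(n^2 + 2*n + 1) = (n - 1)^2*(n + 1)*(n + 1)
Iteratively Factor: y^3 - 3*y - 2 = (y - 2)*(y^2 + 2*y + 1) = (y - 2)*(y + 1)*(y + 1)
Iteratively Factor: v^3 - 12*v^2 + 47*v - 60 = (v - 4)*(v^2 - 8*v + 15) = (v - 4)*(v - 3)*(v - 5)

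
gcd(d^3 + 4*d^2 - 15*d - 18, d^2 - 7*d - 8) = d + 1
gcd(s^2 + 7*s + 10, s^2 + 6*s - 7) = 1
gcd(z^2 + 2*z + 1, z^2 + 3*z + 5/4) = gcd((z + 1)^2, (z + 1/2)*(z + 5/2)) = 1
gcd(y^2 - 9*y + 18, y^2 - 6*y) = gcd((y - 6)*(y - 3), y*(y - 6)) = y - 6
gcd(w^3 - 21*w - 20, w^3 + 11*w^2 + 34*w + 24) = w^2 + 5*w + 4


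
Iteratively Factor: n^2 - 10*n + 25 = (n - 5)*(n - 5)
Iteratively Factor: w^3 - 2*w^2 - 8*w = (w - 4)*(w^2 + 2*w) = w*(w - 4)*(w + 2)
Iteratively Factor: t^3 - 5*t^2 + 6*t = (t - 2)*(t^2 - 3*t) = (t - 3)*(t - 2)*(t)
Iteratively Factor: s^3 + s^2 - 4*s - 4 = (s + 2)*(s^2 - s - 2) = (s - 2)*(s + 2)*(s + 1)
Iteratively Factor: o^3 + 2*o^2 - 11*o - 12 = (o + 1)*(o^2 + o - 12) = (o - 3)*(o + 1)*(o + 4)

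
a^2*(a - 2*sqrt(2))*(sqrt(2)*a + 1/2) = sqrt(2)*a^4 - 7*a^3/2 - sqrt(2)*a^2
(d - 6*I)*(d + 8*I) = d^2 + 2*I*d + 48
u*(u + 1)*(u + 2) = u^3 + 3*u^2 + 2*u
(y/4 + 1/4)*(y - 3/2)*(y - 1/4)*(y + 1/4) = y^4/4 - y^3/8 - 25*y^2/64 + y/128 + 3/128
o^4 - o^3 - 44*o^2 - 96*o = o*(o - 8)*(o + 3)*(o + 4)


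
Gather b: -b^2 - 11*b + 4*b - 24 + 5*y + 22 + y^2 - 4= -b^2 - 7*b + y^2 + 5*y - 6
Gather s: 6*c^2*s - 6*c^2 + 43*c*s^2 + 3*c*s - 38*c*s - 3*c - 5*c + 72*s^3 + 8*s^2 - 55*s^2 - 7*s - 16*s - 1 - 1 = -6*c^2 - 8*c + 72*s^3 + s^2*(43*c - 47) + s*(6*c^2 - 35*c - 23) - 2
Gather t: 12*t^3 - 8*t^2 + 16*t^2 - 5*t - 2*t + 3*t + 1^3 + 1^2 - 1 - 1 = 12*t^3 + 8*t^2 - 4*t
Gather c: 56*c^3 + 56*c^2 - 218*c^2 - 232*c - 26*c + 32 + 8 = 56*c^3 - 162*c^2 - 258*c + 40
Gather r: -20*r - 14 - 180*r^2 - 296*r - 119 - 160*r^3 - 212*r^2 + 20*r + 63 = -160*r^3 - 392*r^2 - 296*r - 70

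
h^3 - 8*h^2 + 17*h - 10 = (h - 5)*(h - 2)*(h - 1)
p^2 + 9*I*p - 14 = (p + 2*I)*(p + 7*I)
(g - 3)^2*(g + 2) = g^3 - 4*g^2 - 3*g + 18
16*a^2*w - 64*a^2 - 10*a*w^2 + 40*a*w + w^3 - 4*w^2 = (-8*a + w)*(-2*a + w)*(w - 4)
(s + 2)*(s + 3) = s^2 + 5*s + 6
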